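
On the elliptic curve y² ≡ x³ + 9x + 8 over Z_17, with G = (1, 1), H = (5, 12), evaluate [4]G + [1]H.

(9, 6)

First 4G:
Double-and-add on 4 = (100)₂. Start with G = (1, 1) for the leading 1-bit.
double: tangent at (1, 1): λ = (3·1² + 9)/(2·1) ≡ 12/2. 2⁻¹ ≡ 9 (mod 17), so λ ≡ 12·9 ≡ 6.
  x = λ² - 1 - 1 = 36 - 2 ≡ 0; y = λ·(1 - 0) - 1 ≡ 5. → (0, 5)
double: tangent at (0, 5): λ = (3·0² + 9)/(2·5) ≡ 9/10. 10⁻¹ ≡ 12 (mod 17), so λ ≡ 9·12 ≡ 6.
  x = λ² - 0 - 0 = 36 - 0 ≡ 2; y = λ·(0 - 2) - 5 ≡ 0. → (2, 0)
4G = (2, 0).
Finally 4G + H:
(2, 0) + (5, 12). λ = (12 - 0)/(5 - 2) ≡ 12/3 mod 17. 3⁻¹ ≡ 6 (mod 17), so λ ≡ 4.
  x = λ² - 2 - 5 = 16 - 7 ≡ 9; y = λ·(2 - 9) - 0 ≡ 6. → (9, 6)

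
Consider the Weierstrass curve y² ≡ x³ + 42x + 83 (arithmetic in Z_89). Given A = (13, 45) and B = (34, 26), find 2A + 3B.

(40, 80)

First 2A:
Repeated addition: build up to 2A.
2A: tangent at (13, 45): λ = (3·13² + 42)/(2·45) ≡ 15/1. 1⁻¹ ≡ 1 (mod 89) since 1·1 = 1 ≡ 1, so λ ≡ 15·1 ≡ 15.
  x = λ² - 13 - 13 = 225 - 26 ≡ 21; y = λ·(13 - 21) - 45 ≡ 13. → (21, 13)
2A = (21, 13).
Next 3B:
Repeated addition: build up to 3B.
2B: tangent at (34, 26): λ = (3·34² + 42)/(2·26) ≡ 39/52. 52⁻¹ ≡ 12 (mod 89) since 52·12 = 624 ≡ 1, so λ ≡ 39·12 ≡ 23.
  x = λ² - 34 - 34 = 529 - 68 ≡ 16; y = λ·(34 - 16) - 26 ≡ 32. → (16, 32)
3B: (16, 32) + (34, 26). λ = (26 - 32)/(34 - 16) ≡ 83/18 mod 89. 18⁻¹ ≡ 5 (mod 89) since 18·5 = 90 ≡ 1, so λ ≡ 59.
  x = λ² - 16 - 34 = 3481 - 50 ≡ 49; y = λ·(16 - 49) - 32 ≡ 68. → (49, 68)
3B = (49, 68).
Finally 2A + 3B:
(21, 13) + (49, 68). λ = (68 - 13)/(49 - 21) ≡ 55/28 mod 89. 28⁻¹ ≡ 35 (mod 89), so λ ≡ 56.
  x = λ² - 21 - 49 = 3136 - 70 ≡ 40; y = λ·(21 - 40) - 13 ≡ 80. → (40, 80)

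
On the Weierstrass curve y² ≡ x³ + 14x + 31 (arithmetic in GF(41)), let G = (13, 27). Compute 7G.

(32, 23)

Double-and-add on 7 = (111)₂. Start with G = (13, 27) for the leading 1-bit.
double: tangent at (13, 27): λ = (3·13² + 14)/(2·27) ≡ 29/13. 13⁻¹ ≡ 19 (mod 41) since 13·19 = 247 ≡ 1, so λ ≡ 29·19 ≡ 18.
  x = λ² - 13 - 13 = 324 - 26 ≡ 11; y = λ·(13 - 11) - 27 ≡ 9. → (11, 9)
add G: (11, 9) + (13, 27). λ = (27 - 9)/(13 - 11) ≡ 18/2 mod 41. 2⁻¹ ≡ 21 (mod 41) since 2·21 = 42 ≡ 1, so λ ≡ 9.
  x = λ² - 11 - 13 = 81 - 24 ≡ 16; y = λ·(11 - 16) - 9 ≡ 28. → (16, 28)
double: tangent at (16, 28): λ = (3·16² + 14)/(2·28) ≡ 3/15. 15⁻¹ ≡ 11 (mod 41) since 15·11 = 165 ≡ 1, so λ ≡ 3·11 ≡ 33.
  x = λ² - 16 - 16 = 1089 - 32 ≡ 32; y = λ·(16 - 32) - 28 ≡ 18. → (32, 18)
add G: (32, 18) + (13, 27). λ = (27 - 18)/(13 - 32) ≡ 9/22 mod 41. 22⁻¹ ≡ 28 (mod 41) since 22·28 = 616 ≡ 1, so λ ≡ 6.
  x = λ² - 32 - 13 = 36 - 45 ≡ 32; y = λ·(32 - 32) - 18 ≡ 23. → (32, 23)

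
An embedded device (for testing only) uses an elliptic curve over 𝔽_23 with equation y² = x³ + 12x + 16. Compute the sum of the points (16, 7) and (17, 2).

(15, 11)

(16, 7) + (17, 2). λ = (2 - 7)/(17 - 16) ≡ 18/1 mod 23. 1⁻¹ ≡ 1 (mod 23), so λ ≡ 18.
  x = λ² - 16 - 17 = 324 - 33 ≡ 15; y = λ·(16 - 15) - 7 ≡ 11. → (15, 11)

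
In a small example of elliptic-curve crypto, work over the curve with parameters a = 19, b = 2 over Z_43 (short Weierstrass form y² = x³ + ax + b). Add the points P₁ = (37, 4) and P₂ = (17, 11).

(6, 26)

(37, 4) + (17, 11). λ = (11 - 4)/(17 - 37) ≡ 7/23 mod 43. 23⁻¹ ≡ 15 (mod 43) since 23·15 = 345 ≡ 1, so λ ≡ 19.
  x = λ² - 37 - 17 = 361 - 54 ≡ 6; y = λ·(37 - 6) - 4 ≡ 26. → (6, 26)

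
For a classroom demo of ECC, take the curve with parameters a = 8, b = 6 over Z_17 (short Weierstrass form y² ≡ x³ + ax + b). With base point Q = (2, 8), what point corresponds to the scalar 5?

(8, 15)

Repeated addition: build up to 5Q.
2Q: tangent at (2, 8): λ = (3·2² + 8)/(2·8) ≡ 3/16. 16⁻¹ ≡ 16 (mod 17) since 16·16 = 256 ≡ 1, so λ ≡ 3·16 ≡ 14.
  x = λ² - 2 - 2 = 196 - 4 ≡ 5; y = λ·(2 - 5) - 8 ≡ 1. → (5, 1)
3Q: (5, 1) + (2, 8). λ = (8 - 1)/(2 - 5) ≡ 7/14 mod 17. 14⁻¹ ≡ 11 (mod 17), so λ ≡ 9.
  x = λ² - 5 - 2 = 81 - 7 ≡ 6; y = λ·(5 - 6) - 1 ≡ 7. → (6, 7)
4Q: (6, 7) + (2, 8). λ = (8 - 7)/(2 - 6) ≡ 1/13 mod 17. 13⁻¹ ≡ 4 (mod 17) since 13·4 = 52 ≡ 1, so λ ≡ 4.
  x = λ² - 6 - 2 = 16 - 8 ≡ 8; y = λ·(6 - 8) - 7 ≡ 2. → (8, 2)
5Q: (8, 2) + (2, 8). λ = (8 - 2)/(2 - 8) ≡ 6/11 mod 17. 11⁻¹ ≡ 14 (mod 17) since 11·14 = 154 ≡ 1, so λ ≡ 16.
  x = λ² - 8 - 2 = 256 - 10 ≡ 8; y = λ·(8 - 8) - 2 ≡ 15. → (8, 15)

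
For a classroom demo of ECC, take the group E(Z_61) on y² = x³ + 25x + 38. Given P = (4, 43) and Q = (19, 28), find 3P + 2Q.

(60, 45)

First 3P:
Repeated addition: build up to 3P.
2P: tangent at (4, 43): λ = (3·4² + 25)/(2·43) ≡ 12/25. 25⁻¹ ≡ 22 (mod 61) since 25·22 = 550 ≡ 1, so λ ≡ 12·22 ≡ 20.
  x = λ² - 4 - 4 = 400 - 8 ≡ 26; y = λ·(4 - 26) - 43 ≡ 5. → (26, 5)
3P: (26, 5) + (4, 43). λ = (43 - 5)/(4 - 26) ≡ 38/39 mod 61. 39⁻¹ ≡ 36 (mod 61), so λ ≡ 26.
  x = λ² - 26 - 4 = 676 - 30 ≡ 36; y = λ·(26 - 36) - 5 ≡ 40. → (36, 40)
3P = (36, 40).
Next 2Q:
Repeated addition: build up to 2Q.
2Q: tangent at (19, 28): λ = (3·19² + 25)/(2·28) ≡ 10/56. 56⁻¹ ≡ 12 (mod 61), so λ ≡ 10·12 ≡ 59.
  x = λ² - 19 - 19 = 3481 - 38 ≡ 27; y = λ·(19 - 27) - 28 ≡ 49. → (27, 49)
2Q = (27, 49).
Finally 3P + 2Q:
(36, 40) + (27, 49). λ = (49 - 40)/(27 - 36) ≡ 9/52 mod 61. 52⁻¹ ≡ 27 (mod 61) since 52·27 = 1404 ≡ 1, so λ ≡ 60.
  x = λ² - 36 - 27 = 3600 - 63 ≡ 60; y = λ·(36 - 60) - 40 ≡ 45. → (60, 45)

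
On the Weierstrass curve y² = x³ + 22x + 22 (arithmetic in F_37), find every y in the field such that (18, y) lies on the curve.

16, 21

x³ + 22x + 22 = 6250 ≡ 34 (mod 37).
Square roots of 34 mod 37: 16 and 21 (since 16² = 256 ≡ 34).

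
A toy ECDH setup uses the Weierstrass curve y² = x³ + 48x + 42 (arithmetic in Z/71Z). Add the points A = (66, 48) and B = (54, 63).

(28, 11)

(66, 48) + (54, 63). λ = (63 - 48)/(54 - 66) ≡ 15/59 mod 71. 59⁻¹ ≡ 65 (mod 71), so λ ≡ 52.
  x = λ² - 66 - 54 = 2704 - 120 ≡ 28; y = λ·(66 - 28) - 48 ≡ 11. → (28, 11)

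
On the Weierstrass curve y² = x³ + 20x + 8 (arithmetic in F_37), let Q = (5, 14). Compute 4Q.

(6, 23)

Repeated addition: build up to 4Q.
2Q: tangent at (5, 14): λ = (3·5² + 20)/(2·14) ≡ 21/28. 28⁻¹ ≡ 4 (mod 37) since 28·4 = 112 ≡ 1, so λ ≡ 21·4 ≡ 10.
  x = λ² - 5 - 5 = 100 - 10 ≡ 16; y = λ·(5 - 16) - 14 ≡ 24. → (16, 24)
3Q: (16, 24) + (5, 14). λ = (14 - 24)/(5 - 16) ≡ 27/26 mod 37. 26⁻¹ ≡ 10 (mod 37) since 26·10 = 260 ≡ 1, so λ ≡ 11.
  x = λ² - 16 - 5 = 121 - 21 ≡ 26; y = λ·(16 - 26) - 24 ≡ 14. → (26, 14)
4Q: (26, 14) + (5, 14). λ = (14 - 14)/(5 - 26) ≡ 0/16 mod 37. 16⁻¹ ≡ 7 (mod 37), so λ ≡ 0.
  x = λ² - 26 - 5 = 0 - 31 ≡ 6; y = λ·(26 - 6) - 14 ≡ 23. → (6, 23)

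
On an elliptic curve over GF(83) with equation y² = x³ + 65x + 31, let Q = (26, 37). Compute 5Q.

(28, 56)

Repeated addition: build up to 5Q.
2Q: tangent at (26, 37): λ = (3·26² + 65)/(2·37) ≡ 18/74. 74⁻¹ ≡ 46 (mod 83) since 74·46 = 3404 ≡ 1, so λ ≡ 18·46 ≡ 81.
  x = λ² - 26 - 26 = 6561 - 52 ≡ 35; y = λ·(26 - 35) - 37 ≡ 64. → (35, 64)
3Q: (35, 64) + (26, 37). λ = (37 - 64)/(26 - 35) ≡ 56/74 mod 83. 74⁻¹ ≡ 46 (mod 83), so λ ≡ 3.
  x = λ² - 35 - 26 = 9 - 61 ≡ 31; y = λ·(35 - 31) - 64 ≡ 31. → (31, 31)
4Q: (31, 31) + (26, 37). λ = (37 - 31)/(26 - 31) ≡ 6/78 mod 83. 78⁻¹ ≡ 33 (mod 83) since 78·33 = 2574 ≡ 1, so λ ≡ 32.
  x = λ² - 31 - 26 = 1024 - 57 ≡ 54; y = λ·(31 - 54) - 31 ≡ 63. → (54, 63)
5Q: (54, 63) + (26, 37). λ = (37 - 63)/(26 - 54) ≡ 57/55 mod 83. 55⁻¹ ≡ 80 (mod 83), so λ ≡ 78.
  x = λ² - 54 - 26 = 6084 - 80 ≡ 28; y = λ·(54 - 28) - 63 ≡ 56. → (28, 56)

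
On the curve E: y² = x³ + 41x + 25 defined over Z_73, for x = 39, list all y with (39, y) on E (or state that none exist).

34, 39

x³ + 41x + 25 = 60943 ≡ 61 (mod 73).
Square roots of 61 mod 73: 34 and 39 (since 34² = 1156 ≡ 61).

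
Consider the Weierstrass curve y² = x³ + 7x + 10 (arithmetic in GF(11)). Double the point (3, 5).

tangent at (3, 5): λ = (3·3² + 7)/(2·5) ≡ 1/10. 10⁻¹ ≡ 10 (mod 11) since 10·10 = 100 ≡ 1, so λ ≡ 1·10 ≡ 10.
  x = λ² - 3 - 3 = 100 - 6 ≡ 6; y = λ·(3 - 6) - 5 ≡ 9. → (6, 9)

(6, 9)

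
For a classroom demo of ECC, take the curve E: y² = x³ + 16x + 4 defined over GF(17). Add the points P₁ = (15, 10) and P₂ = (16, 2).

(16, 15)

(15, 10) + (16, 2). λ = (2 - 10)/(16 - 15) ≡ 9/1 mod 17. 1⁻¹ ≡ 1 (mod 17), so λ ≡ 9.
  x = λ² - 15 - 16 = 81 - 31 ≡ 16; y = λ·(15 - 16) - 10 ≡ 15. → (16, 15)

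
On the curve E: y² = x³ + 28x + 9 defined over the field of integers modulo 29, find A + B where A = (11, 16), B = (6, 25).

(11, 16) + (6, 25). λ = (25 - 16)/(6 - 11) ≡ 9/24 mod 29. 24⁻¹ ≡ 23 (mod 29), so λ ≡ 4.
  x = λ² - 11 - 6 = 16 - 17 ≡ 28; y = λ·(11 - 28) - 16 ≡ 3. → (28, 3)

(28, 3)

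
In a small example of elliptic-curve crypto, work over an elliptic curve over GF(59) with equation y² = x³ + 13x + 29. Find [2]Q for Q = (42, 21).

(20, 41)

tangent at (42, 21): λ = (3·42² + 13)/(2·21) ≡ 54/42. 42⁻¹ ≡ 52 (mod 59) since 42·52 = 2184 ≡ 1, so λ ≡ 54·52 ≡ 35.
  x = λ² - 42 - 42 = 1225 - 84 ≡ 20; y = λ·(42 - 20) - 21 ≡ 41. → (20, 41)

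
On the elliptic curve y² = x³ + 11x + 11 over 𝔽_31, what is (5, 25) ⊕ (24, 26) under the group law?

(5, 25) + (24, 26). λ = (26 - 25)/(24 - 5) ≡ 1/19 mod 31. 19⁻¹ ≡ 18 (mod 31) since 19·18 = 342 ≡ 1, so λ ≡ 18.
  x = λ² - 5 - 24 = 324 - 29 ≡ 16; y = λ·(5 - 16) - 25 ≡ 25. → (16, 25)

(16, 25)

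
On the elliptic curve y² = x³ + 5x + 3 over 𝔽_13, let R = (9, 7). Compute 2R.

(9, 6)

tangent at (9, 7): λ = (3·9² + 5)/(2·7) ≡ 1/1. 1⁻¹ ≡ 1 (mod 13), so λ ≡ 1·1 ≡ 1.
  x = λ² - 9 - 9 = 1 - 18 ≡ 9; y = λ·(9 - 9) - 7 ≡ 6. → (9, 6)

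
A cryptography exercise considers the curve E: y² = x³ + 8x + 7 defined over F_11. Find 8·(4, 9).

Write G = (4, 9).
Double-and-add on 8 = (1000)₂. Start with G = (4, 9) for the leading 1-bit.
double: tangent at (4, 9): λ = (3·4² + 8)/(2·9) ≡ 1/7. 7⁻¹ ≡ 8 (mod 11), so λ ≡ 1·8 ≡ 8.
  x = λ² - 4 - 4 = 64 - 8 ≡ 1; y = λ·(4 - 1) - 9 ≡ 4. → (1, 4)
double: tangent at (1, 4): λ = (3·1² + 8)/(2·4) ≡ 0/8. 8⁻¹ ≡ 7 (mod 11), so λ ≡ 0·7 ≡ 0.
  x = λ² - 1 - 1 = 0 - 2 ≡ 9; y = λ·(1 - 9) - 4 ≡ 7. → (9, 7)
double: tangent at (9, 7): λ = (3·9² + 8)/(2·7) ≡ 9/3. 3⁻¹ ≡ 4 (mod 11) since 3·4 = 12 ≡ 1, so λ ≡ 9·4 ≡ 3.
  x = λ² - 9 - 9 = 9 - 18 ≡ 2; y = λ·(9 - 2) - 7 ≡ 3. → (2, 3)

(2, 3)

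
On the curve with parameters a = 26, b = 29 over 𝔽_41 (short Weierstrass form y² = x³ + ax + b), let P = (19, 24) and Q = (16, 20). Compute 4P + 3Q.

First 4P:
Double-and-add on 4 = (100)₂. Start with P = (19, 24) for the leading 1-bit.
double: tangent at (19, 24): λ = (3·19² + 26)/(2·24) ≡ 2/7. 7⁻¹ ≡ 6 (mod 41), so λ ≡ 2·6 ≡ 12.
  x = λ² - 19 - 19 = 144 - 38 ≡ 24; y = λ·(19 - 24) - 24 ≡ 39. → (24, 39)
double: tangent at (24, 39): λ = (3·24² + 26)/(2·39) ≡ 32/37. 37⁻¹ ≡ 10 (mod 41) since 37·10 = 370 ≡ 1, so λ ≡ 32·10 ≡ 33.
  x = λ² - 24 - 24 = 1089 - 48 ≡ 16; y = λ·(24 - 16) - 39 ≡ 20. → (16, 20)
4P = (16, 20).
Next 3Q:
Repeated addition: build up to 3Q.
2Q: tangent at (16, 20): λ = (3·16² + 26)/(2·20) ≡ 15/40. 40⁻¹ ≡ 40 (mod 41), so λ ≡ 15·40 ≡ 26.
  x = λ² - 16 - 16 = 676 - 32 ≡ 29; y = λ·(16 - 29) - 20 ≡ 11. → (29, 11)
3Q: (29, 11) + (16, 20). λ = (20 - 11)/(16 - 29) ≡ 9/28 mod 41. 28⁻¹ ≡ 22 (mod 41), so λ ≡ 34.
  x = λ² - 29 - 16 = 1156 - 45 ≡ 4; y = λ·(29 - 4) - 11 ≡ 19. → (4, 19)
3Q = (4, 19).
Finally 4P + 3Q:
(16, 20) + (4, 19). λ = (19 - 20)/(4 - 16) ≡ 40/29 mod 41. 29⁻¹ ≡ 17 (mod 41), so λ ≡ 24.
  x = λ² - 16 - 4 = 576 - 20 ≡ 23; y = λ·(16 - 23) - 20 ≡ 17. → (23, 17)

(23, 17)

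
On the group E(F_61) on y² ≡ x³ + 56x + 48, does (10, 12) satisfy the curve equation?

yes

y² = 12² ≡ 22; x³ + 56x + 48 = 1608 ≡ 22 (mod 61). 22 = 22.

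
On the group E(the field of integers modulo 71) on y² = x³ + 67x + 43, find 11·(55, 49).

(2, 55)

Write G = (55, 49).
Repeated addition: build up to 11G.
2G: tangent at (55, 49): λ = (3·55² + 67)/(2·49) ≡ 54/27. 27⁻¹ ≡ 50 (mod 71), so λ ≡ 54·50 ≡ 2.
  x = λ² - 55 - 55 = 4 - 110 ≡ 36; y = λ·(55 - 36) - 49 ≡ 60. → (36, 60)
3G: (36, 60) + (55, 49). λ = (49 - 60)/(55 - 36) ≡ 60/19 mod 71. 19⁻¹ ≡ 15 (mod 71), so λ ≡ 48.
  x = λ² - 36 - 55 = 2304 - 91 ≡ 12; y = λ·(36 - 12) - 60 ≡ 27. → (12, 27)
4G: (12, 27) + (55, 49). λ = (49 - 27)/(55 - 12) ≡ 22/43 mod 71. 43⁻¹ ≡ 38 (mod 71) since 43·38 = 1634 ≡ 1, so λ ≡ 55.
  x = λ² - 12 - 55 = 3025 - 67 ≡ 47; y = λ·(12 - 47) - 27 ≡ 36. → (47, 36)
5G: (47, 36) + (55, 49). λ = (49 - 36)/(55 - 47) ≡ 13/8 mod 71. 8⁻¹ ≡ 9 (mod 71) since 8·9 = 72 ≡ 1, so λ ≡ 46.
  x = λ² - 47 - 55 = 2116 - 102 ≡ 26; y = λ·(47 - 26) - 36 ≡ 7. → (26, 7)
6G: (26, 7) + (55, 49). λ = (49 - 7)/(55 - 26) ≡ 42/29 mod 71. 29⁻¹ ≡ 49 (mod 71) since 29·49 = 1421 ≡ 1, so λ ≡ 70.
  x = λ² - 26 - 55 = 4900 - 81 ≡ 62; y = λ·(26 - 62) - 7 ≡ 29. → (62, 29)
7G: (62, 29) + (55, 49). λ = (49 - 29)/(55 - 62) ≡ 20/64 mod 71. 64⁻¹ ≡ 10 (mod 71), so λ ≡ 58.
  x = λ² - 62 - 55 = 3364 - 117 ≡ 52; y = λ·(62 - 52) - 29 ≡ 54. → (52, 54)
8G: (52, 54) + (55, 49). λ = (49 - 54)/(55 - 52) ≡ 66/3 mod 71. 3⁻¹ ≡ 24 (mod 71), so λ ≡ 22.
  x = λ² - 52 - 55 = 484 - 107 ≡ 22; y = λ·(52 - 22) - 54 ≡ 38. → (22, 38)
9G: (22, 38) + (55, 49). λ = (49 - 38)/(55 - 22) ≡ 11/33 mod 71. 33⁻¹ ≡ 28 (mod 71), so λ ≡ 24.
  x = λ² - 22 - 55 = 576 - 77 ≡ 2; y = λ·(22 - 2) - 38 ≡ 16. → (2, 16)
10G: (2, 16) + (55, 49). λ = (49 - 16)/(55 - 2) ≡ 33/53 mod 71. 53⁻¹ ≡ 67 (mod 71), so λ ≡ 10.
  x = λ² - 2 - 55 = 100 - 57 ≡ 43; y = λ·(2 - 43) - 16 ≡ 0. → (43, 0)
11G: (43, 0) + (55, 49). λ = (49 - 0)/(55 - 43) ≡ 49/12 mod 71. 12⁻¹ ≡ 6 (mod 71), so λ ≡ 10.
  x = λ² - 43 - 55 = 100 - 98 ≡ 2; y = λ·(43 - 2) - 0 ≡ 55. → (2, 55)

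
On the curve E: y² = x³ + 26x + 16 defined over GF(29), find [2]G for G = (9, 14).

tangent at (9, 14): λ = (3·9² + 26)/(2·14) ≡ 8/28. 28⁻¹ ≡ 28 (mod 29) since 28·28 = 784 ≡ 1, so λ ≡ 8·28 ≡ 21.
  x = λ² - 9 - 9 = 441 - 18 ≡ 17; y = λ·(9 - 17) - 14 ≡ 21. → (17, 21)

(17, 21)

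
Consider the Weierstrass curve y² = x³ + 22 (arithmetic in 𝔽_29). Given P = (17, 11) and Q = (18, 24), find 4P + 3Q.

First 4P:
Repeated addition: build up to 4P.
2P: tangent at (17, 11): λ = (3·17² + 0)/(2·11) ≡ 26/22. 22⁻¹ ≡ 4 (mod 29), so λ ≡ 26·4 ≡ 17.
  x = λ² - 17 - 17 = 289 - 34 ≡ 23; y = λ·(17 - 23) - 11 ≡ 3. → (23, 3)
3P: (23, 3) + (17, 11). λ = (11 - 3)/(17 - 23) ≡ 8/23 mod 29. 23⁻¹ ≡ 24 (mod 29), so λ ≡ 18.
  x = λ² - 23 - 17 = 324 - 40 ≡ 23; y = λ·(23 - 23) - 3 ≡ 26. → (23, 26)
4P: (23, 26) + (17, 11). λ = (11 - 26)/(17 - 23) ≡ 14/23 mod 29. 23⁻¹ ≡ 24 (mod 29), so λ ≡ 17.
  x = λ² - 23 - 17 = 289 - 40 ≡ 17; y = λ·(23 - 17) - 26 ≡ 18. → (17, 18)
4P = (17, 18).
Next 3Q:
Repeated addition: build up to 3Q.
2Q: tangent at (18, 24): λ = (3·18² + 0)/(2·24) ≡ 15/19. 19⁻¹ ≡ 26 (mod 29) since 19·26 = 494 ≡ 1, so λ ≡ 15·26 ≡ 13.
  x = λ² - 18 - 18 = 169 - 36 ≡ 17; y = λ·(18 - 17) - 24 ≡ 18. → (17, 18)
3Q: (17, 18) + (18, 24). λ = (24 - 18)/(18 - 17) ≡ 6/1 mod 29. 1⁻¹ ≡ 1 (mod 29), so λ ≡ 6.
  x = λ² - 17 - 18 = 36 - 35 ≡ 1; y = λ·(17 - 1) - 18 ≡ 20. → (1, 20)
3Q = (1, 20).
Finally 4P + 3Q:
(17, 18) + (1, 20). λ = (20 - 18)/(1 - 17) ≡ 2/13 mod 29. 13⁻¹ ≡ 9 (mod 29), so λ ≡ 18.
  x = λ² - 17 - 1 = 324 - 18 ≡ 16; y = λ·(17 - 16) - 18 ≡ 0. → (16, 0)

(16, 0)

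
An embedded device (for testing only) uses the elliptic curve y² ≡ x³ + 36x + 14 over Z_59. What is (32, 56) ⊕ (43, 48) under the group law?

(32, 56) + (43, 48). λ = (48 - 56)/(43 - 32) ≡ 51/11 mod 59. 11⁻¹ ≡ 43 (mod 59), so λ ≡ 10.
  x = λ² - 32 - 43 = 100 - 75 ≡ 25; y = λ·(32 - 25) - 56 ≡ 14. → (25, 14)

(25, 14)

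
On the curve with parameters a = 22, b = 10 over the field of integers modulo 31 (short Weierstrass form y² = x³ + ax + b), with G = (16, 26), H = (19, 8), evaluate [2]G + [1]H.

First 2G:
Repeated addition: build up to 2G.
2G: tangent at (16, 26): λ = (3·16² + 22)/(2·26) ≡ 15/21. 21⁻¹ ≡ 3 (mod 31) since 21·3 = 63 ≡ 1, so λ ≡ 15·3 ≡ 14.
  x = λ² - 16 - 16 = 196 - 32 ≡ 9; y = λ·(16 - 9) - 26 ≡ 10. → (9, 10)
2G = (9, 10).
Finally 2G + H:
(9, 10) + (19, 8). λ = (8 - 10)/(19 - 9) ≡ 29/10 mod 31. 10⁻¹ ≡ 28 (mod 31) since 10·28 = 280 ≡ 1, so λ ≡ 6.
  x = λ² - 9 - 19 = 36 - 28 ≡ 8; y = λ·(9 - 8) - 10 ≡ 27. → (8, 27)

(8, 27)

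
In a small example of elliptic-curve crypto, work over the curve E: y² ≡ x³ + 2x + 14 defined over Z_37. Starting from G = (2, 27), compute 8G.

(18, 31)

Repeated addition: build up to 8G.
2G: tangent at (2, 27): λ = (3·2² + 2)/(2·27) ≡ 14/17. 17⁻¹ ≡ 24 (mod 37), so λ ≡ 14·24 ≡ 3.
  x = λ² - 2 - 2 = 9 - 4 ≡ 5; y = λ·(2 - 5) - 27 ≡ 1. → (5, 1)
3G: (5, 1) + (2, 27). λ = (27 - 1)/(2 - 5) ≡ 26/34 mod 37. 34⁻¹ ≡ 12 (mod 37), so λ ≡ 16.
  x = λ² - 5 - 2 = 256 - 7 ≡ 27; y = λ·(5 - 27) - 1 ≡ 17. → (27, 17)
4G: (27, 17) + (2, 27). λ = (27 - 17)/(2 - 27) ≡ 10/12 mod 37. 12⁻¹ ≡ 34 (mod 37) since 12·34 = 408 ≡ 1, so λ ≡ 7.
  x = λ² - 27 - 2 = 49 - 29 ≡ 20; y = λ·(27 - 20) - 17 ≡ 32. → (20, 32)
5G: (20, 32) + (2, 27). λ = (27 - 32)/(2 - 20) ≡ 32/19 mod 37. 19⁻¹ ≡ 2 (mod 37) since 19·2 = 38 ≡ 1, so λ ≡ 27.
  x = λ² - 20 - 2 = 729 - 22 ≡ 4; y = λ·(20 - 4) - 32 ≡ 30. → (4, 30)
6G: (4, 30) + (2, 27). λ = (27 - 30)/(2 - 4) ≡ 34/35 mod 37. 35⁻¹ ≡ 18 (mod 37) since 35·18 = 630 ≡ 1, so λ ≡ 20.
  x = λ² - 4 - 2 = 400 - 6 ≡ 24; y = λ·(4 - 24) - 30 ≡ 14. → (24, 14)
7G: (24, 14) + (2, 27). λ = (27 - 14)/(2 - 24) ≡ 13/15 mod 37. 15⁻¹ ≡ 5 (mod 37) since 15·5 = 75 ≡ 1, so λ ≡ 28.
  x = λ² - 24 - 2 = 784 - 26 ≡ 18; y = λ·(24 - 18) - 14 ≡ 6. → (18, 6)
8G: (18, 6) + (2, 27). λ = (27 - 6)/(2 - 18) ≡ 21/21 mod 37. 21⁻¹ ≡ 30 (mod 37), so λ ≡ 1.
  x = λ² - 18 - 2 = 1 - 20 ≡ 18; y = λ·(18 - 18) - 6 ≡ 31. → (18, 31)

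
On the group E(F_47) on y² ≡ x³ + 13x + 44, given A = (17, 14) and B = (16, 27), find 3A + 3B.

(26, 2)

First 3A:
Repeated addition: build up to 3A.
2A: tangent at (17, 14): λ = (3·17² + 13)/(2·14) ≡ 34/28. 28⁻¹ ≡ 42 (mod 47), so λ ≡ 34·42 ≡ 18.
  x = λ² - 17 - 17 = 324 - 34 ≡ 8; y = λ·(17 - 8) - 14 ≡ 7. → (8, 7)
3A: (8, 7) + (17, 14). λ = (14 - 7)/(17 - 8) ≡ 7/9 mod 47. 9⁻¹ ≡ 21 (mod 47) since 9·21 = 189 ≡ 1, so λ ≡ 6.
  x = λ² - 8 - 17 = 36 - 25 ≡ 11; y = λ·(8 - 11) - 7 ≡ 22. → (11, 22)
3A = (11, 22).
Next 3B:
Repeated addition: build up to 3B.
2B: tangent at (16, 27): λ = (3·16² + 13)/(2·27) ≡ 29/7. 7⁻¹ ≡ 27 (mod 47), so λ ≡ 29·27 ≡ 31.
  x = λ² - 16 - 16 = 961 - 32 ≡ 36; y = λ·(16 - 36) - 27 ≡ 11. → (36, 11)
3B: (36, 11) + (16, 27). λ = (27 - 11)/(16 - 36) ≡ 16/27 mod 47. 27⁻¹ ≡ 7 (mod 47) since 27·7 = 189 ≡ 1, so λ ≡ 18.
  x = λ² - 36 - 16 = 324 - 52 ≡ 37; y = λ·(36 - 37) - 11 ≡ 18. → (37, 18)
3B = (37, 18).
Finally 3A + 3B:
(11, 22) + (37, 18). λ = (18 - 22)/(37 - 11) ≡ 43/26 mod 47. 26⁻¹ ≡ 38 (mod 47), so λ ≡ 36.
  x = λ² - 11 - 37 = 1296 - 48 ≡ 26; y = λ·(11 - 26) - 22 ≡ 2. → (26, 2)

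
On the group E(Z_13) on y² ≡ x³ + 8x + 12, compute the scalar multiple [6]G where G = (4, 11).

Double-and-add on 6 = (110)₂. Start with G = (4, 11) for the leading 1-bit.
double: tangent at (4, 11): λ = (3·4² + 8)/(2·11) ≡ 4/9. 9⁻¹ ≡ 3 (mod 13), so λ ≡ 4·3 ≡ 12.
  x = λ² - 4 - 4 = 144 - 8 ≡ 6; y = λ·(4 - 6) - 11 ≡ 4. → (6, 4)
add G: (6, 4) + (4, 11). λ = (11 - 4)/(4 - 6) ≡ 7/11 mod 13. 11⁻¹ ≡ 6 (mod 13) since 11·6 = 66 ≡ 1, so λ ≡ 3.
  x = λ² - 6 - 4 = 9 - 10 ≡ 12; y = λ·(6 - 12) - 4 ≡ 4. → (12, 4)
double: tangent at (12, 4): λ = (3·12² + 8)/(2·4) ≡ 11/8. 8⁻¹ ≡ 5 (mod 13) since 8·5 = 40 ≡ 1, so λ ≡ 11·5 ≡ 3.
  x = λ² - 12 - 12 = 9 - 24 ≡ 11; y = λ·(12 - 11) - 4 ≡ 12. → (11, 12)

(11, 12)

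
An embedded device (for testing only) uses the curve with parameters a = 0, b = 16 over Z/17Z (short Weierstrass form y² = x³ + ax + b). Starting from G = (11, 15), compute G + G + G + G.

Double-and-add on 4 = (100)₂. Start with G = (11, 15) for the leading 1-bit.
double: tangent at (11, 15): λ = (3·11² + 0)/(2·15) ≡ 6/13. 13⁻¹ ≡ 4 (mod 17), so λ ≡ 6·4 ≡ 7.
  x = λ² - 11 - 11 = 49 - 22 ≡ 10; y = λ·(11 - 10) - 15 ≡ 9. → (10, 9)
double: tangent at (10, 9): λ = (3·10² + 0)/(2·9) ≡ 11/1. 1⁻¹ ≡ 1 (mod 17) since 1·1 = 1 ≡ 1, so λ ≡ 11·1 ≡ 11.
  x = λ² - 10 - 10 = 121 - 20 ≡ 16; y = λ·(10 - 16) - 9 ≡ 10. → (16, 10)

(16, 10)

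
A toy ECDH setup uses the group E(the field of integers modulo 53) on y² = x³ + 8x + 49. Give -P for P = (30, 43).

(30, 10)

-(30, 43) = (30, -43 mod 53) = (30, 10).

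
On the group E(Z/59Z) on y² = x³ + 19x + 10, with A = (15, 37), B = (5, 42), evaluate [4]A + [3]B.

First 4A:
Double-and-add on 4 = (100)₂. Start with A = (15, 37) for the leading 1-bit.
double: tangent at (15, 37): λ = (3·15² + 19)/(2·37) ≡ 45/15. 15⁻¹ ≡ 4 (mod 59), so λ ≡ 45·4 ≡ 3.
  x = λ² - 15 - 15 = 9 - 30 ≡ 38; y = λ·(15 - 38) - 37 ≡ 12. → (38, 12)
double: tangent at (38, 12): λ = (3·38² + 19)/(2·12) ≡ 44/24. 24⁻¹ ≡ 32 (mod 59), so λ ≡ 44·32 ≡ 51.
  x = λ² - 38 - 38 = 2601 - 76 ≡ 47; y = λ·(38 - 47) - 12 ≡ 1. → (47, 1)
4A = (47, 1).
Next 3B:
Repeated addition: build up to 3B.
2B: tangent at (5, 42): λ = (3·5² + 19)/(2·42) ≡ 35/25. 25⁻¹ ≡ 26 (mod 59), so λ ≡ 35·26 ≡ 25.
  x = λ² - 5 - 5 = 625 - 10 ≡ 25; y = λ·(5 - 25) - 42 ≡ 48. → (25, 48)
3B: (25, 48) + (5, 42). λ = (42 - 48)/(5 - 25) ≡ 53/39 mod 59. 39⁻¹ ≡ 56 (mod 59), so λ ≡ 18.
  x = λ² - 25 - 5 = 324 - 30 ≡ 58; y = λ·(25 - 58) - 48 ≡ 7. → (58, 7)
3B = (58, 7).
Finally 4A + 3B:
(47, 1) + (58, 7). λ = (7 - 1)/(58 - 47) ≡ 6/11 mod 59. 11⁻¹ ≡ 43 (mod 59) since 11·43 = 473 ≡ 1, so λ ≡ 22.
  x = λ² - 47 - 58 = 484 - 105 ≡ 25; y = λ·(47 - 25) - 1 ≡ 11. → (25, 11)

(25, 11)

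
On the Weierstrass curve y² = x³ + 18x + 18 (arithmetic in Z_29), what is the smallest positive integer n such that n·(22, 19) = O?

2P: tangent at (22, 19): λ = (3·22² + 18)/(2·19) ≡ 20/9. 9⁻¹ ≡ 13 (mod 29), so λ ≡ 20·13 ≡ 28.
  x = λ² - 22 - 22 = 784 - 44 ≡ 15; y = λ·(22 - 15) - 19 ≡ 3. → (15, 3)
3P: (15, 3) + (22, 19). λ = (19 - 3)/(22 - 15) ≡ 16/7 mod 29. 7⁻¹ ≡ 25 (mod 29) since 7·25 = 175 ≡ 1, so λ ≡ 23.
  x = λ² - 15 - 22 = 529 - 37 ≡ 28; y = λ·(15 - 28) - 3 ≡ 17. → (28, 17)
4P: (28, 17) + (22, 19). λ = (19 - 17)/(22 - 28) ≡ 2/23 mod 29. 23⁻¹ ≡ 24 (mod 29) since 23·24 = 552 ≡ 1, so λ ≡ 19.
  x = λ² - 28 - 22 = 361 - 50 ≡ 21; y = λ·(28 - 21) - 17 ≡ 0. → (21, 0)
5P: (21, 0) + (22, 19). λ = (19 - 0)/(22 - 21) ≡ 19/1 mod 29. 1⁻¹ ≡ 1 (mod 29), so λ ≡ 19.
  x = λ² - 21 - 22 = 361 - 43 ≡ 28; y = λ·(21 - 28) - 0 ≡ 12. → (28, 12)
6P: (28, 12) + (22, 19). λ = (19 - 12)/(22 - 28) ≡ 7/23 mod 29. 23⁻¹ ≡ 24 (mod 29) since 23·24 = 552 ≡ 1, so λ ≡ 23.
  x = λ² - 28 - 22 = 529 - 50 ≡ 15; y = λ·(28 - 15) - 12 ≡ 26. → (15, 26)
7P: (15, 26) + (22, 19). λ = (19 - 26)/(22 - 15) ≡ 22/7 mod 29. 7⁻¹ ≡ 25 (mod 29), so λ ≡ 28.
  x = λ² - 15 - 22 = 784 - 37 ≡ 22; y = λ·(15 - 22) - 26 ≡ 10. → (22, 10)
8P: (22, 10) + (22, 19): same x and y₁ ≡ -y₂, so the sum is O.
8P = O, so the order is 8.

8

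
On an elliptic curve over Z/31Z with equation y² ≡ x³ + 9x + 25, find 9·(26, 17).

Write P = (26, 17).
Repeated addition: build up to 9P.
2P: tangent at (26, 17): λ = (3·26² + 9)/(2·17) ≡ 22/3. 3⁻¹ ≡ 21 (mod 31) since 3·21 = 63 ≡ 1, so λ ≡ 22·21 ≡ 28.
  x = λ² - 26 - 26 = 784 - 52 ≡ 19; y = λ·(26 - 19) - 17 ≡ 24. → (19, 24)
3P: (19, 24) + (26, 17). λ = (17 - 24)/(26 - 19) ≡ 24/7 mod 31. 7⁻¹ ≡ 9 (mod 31), so λ ≡ 30.
  x = λ² - 19 - 26 = 900 - 45 ≡ 18; y = λ·(19 - 18) - 24 ≡ 6. → (18, 6)
4P: (18, 6) + (26, 17). λ = (17 - 6)/(26 - 18) ≡ 11/8 mod 31. 8⁻¹ ≡ 4 (mod 31), so λ ≡ 13.
  x = λ² - 18 - 26 = 169 - 44 ≡ 1; y = λ·(18 - 1) - 6 ≡ 29. → (1, 29)
5P: (1, 29) + (26, 17). λ = (17 - 29)/(26 - 1) ≡ 19/25 mod 31. 25⁻¹ ≡ 5 (mod 31), so λ ≡ 2.
  x = λ² - 1 - 26 = 4 - 27 ≡ 8; y = λ·(1 - 8) - 29 ≡ 19. → (8, 19)
6P: (8, 19) + (26, 17). λ = (17 - 19)/(26 - 8) ≡ 29/18 mod 31. 18⁻¹ ≡ 19 (mod 31), so λ ≡ 24.
  x = λ² - 8 - 26 = 576 - 34 ≡ 15; y = λ·(8 - 15) - 19 ≡ 30. → (15, 30)
7P: (15, 30) + (26, 17). λ = (17 - 30)/(26 - 15) ≡ 18/11 mod 31. 11⁻¹ ≡ 17 (mod 31), so λ ≡ 27.
  x = λ² - 15 - 26 = 729 - 41 ≡ 6; y = λ·(15 - 6) - 30 ≡ 27. → (6, 27)
8P: (6, 27) + (26, 17). λ = (17 - 27)/(26 - 6) ≡ 21/20 mod 31. 20⁻¹ ≡ 14 (mod 31) since 20·14 = 280 ≡ 1, so λ ≡ 15.
  x = λ² - 6 - 26 = 225 - 32 ≡ 7; y = λ·(6 - 7) - 27 ≡ 20. → (7, 20)
9P: (7, 20) + (26, 17). λ = (17 - 20)/(26 - 7) ≡ 28/19 mod 31. 19⁻¹ ≡ 18 (mod 31) since 19·18 = 342 ≡ 1, so λ ≡ 8.
  x = λ² - 7 - 26 = 64 - 33 ≡ 0; y = λ·(7 - 0) - 20 ≡ 5. → (0, 5)

(0, 5)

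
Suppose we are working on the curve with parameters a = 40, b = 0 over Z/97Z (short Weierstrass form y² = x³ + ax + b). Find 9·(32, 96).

(36, 9)

Write P = (32, 96).
Repeated addition: build up to 9P.
2P: tangent at (32, 96): λ = (3·32² + 40)/(2·96) ≡ 8/95. 95⁻¹ ≡ 48 (mod 97) since 95·48 = 4560 ≡ 1, so λ ≡ 8·48 ≡ 93.
  x = λ² - 32 - 32 = 8649 - 64 ≡ 49; y = λ·(32 - 49) - 96 ≡ 69. → (49, 69)
3P: (49, 69) + (32, 96). λ = (96 - 69)/(32 - 49) ≡ 27/80 mod 97. 80⁻¹ ≡ 57 (mod 97) since 80·57 = 4560 ≡ 1, so λ ≡ 84.
  x = λ² - 49 - 32 = 7056 - 81 ≡ 88; y = λ·(49 - 88) - 69 ≡ 50. → (88, 50)
4P: (88, 50) + (32, 96). λ = (96 - 50)/(32 - 88) ≡ 46/41 mod 97. 41⁻¹ ≡ 71 (mod 97) since 41·71 = 2911 ≡ 1, so λ ≡ 65.
  x = λ² - 88 - 32 = 4225 - 120 ≡ 31; y = λ·(88 - 31) - 50 ≡ 66. → (31, 66)
5P: (31, 66) + (32, 96). λ = (96 - 66)/(32 - 31) ≡ 30/1 mod 97. 1⁻¹ ≡ 1 (mod 97), so λ ≡ 30.
  x = λ² - 31 - 32 = 900 - 63 ≡ 61; y = λ·(31 - 61) - 66 ≡ 4. → (61, 4)
6P: (61, 4) + (32, 96). λ = (96 - 4)/(32 - 61) ≡ 92/68 mod 97. 68⁻¹ ≡ 10 (mod 97), so λ ≡ 47.
  x = λ² - 61 - 32 = 2209 - 93 ≡ 79; y = λ·(61 - 79) - 4 ≡ 23. → (79, 23)
7P: (79, 23) + (32, 96). λ = (96 - 23)/(32 - 79) ≡ 73/50 mod 97. 50⁻¹ ≡ 33 (mod 97) since 50·33 = 1650 ≡ 1, so λ ≡ 81.
  x = λ² - 79 - 32 = 6561 - 111 ≡ 48; y = λ·(79 - 48) - 23 ≡ 63. → (48, 63)
8P: (48, 63) + (32, 96). λ = (96 - 63)/(32 - 48) ≡ 33/81 mod 97. 81⁻¹ ≡ 6 (mod 97) since 81·6 = 486 ≡ 1, so λ ≡ 4.
  x = λ² - 48 - 32 = 16 - 80 ≡ 33; y = λ·(48 - 33) - 63 ≡ 94. → (33, 94)
9P: (33, 94) + (32, 96). λ = (96 - 94)/(32 - 33) ≡ 2/96 mod 97. 96⁻¹ ≡ 96 (mod 97), so λ ≡ 95.
  x = λ² - 33 - 32 = 9025 - 65 ≡ 36; y = λ·(33 - 36) - 94 ≡ 9. → (36, 9)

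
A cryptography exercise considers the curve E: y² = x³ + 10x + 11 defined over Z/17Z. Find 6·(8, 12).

Write P = (8, 12).
Repeated addition: build up to 6P.
2P: tangent at (8, 12): λ = (3·8² + 10)/(2·12) ≡ 15/7. 7⁻¹ ≡ 5 (mod 17), so λ ≡ 15·5 ≡ 7.
  x = λ² - 8 - 8 = 49 - 16 ≡ 16; y = λ·(8 - 16) - 12 ≡ 0. → (16, 0)
3P: (16, 0) + (8, 12). λ = (12 - 0)/(8 - 16) ≡ 12/9 mod 17. 9⁻¹ ≡ 2 (mod 17), so λ ≡ 7.
  x = λ² - 16 - 8 = 49 - 24 ≡ 8; y = λ·(16 - 8) - 0 ≡ 5. → (8, 5)
4P: (8, 5) + (8, 12): same x and y₁ ≡ -y₂, so the sum is O.
5P: O + (8, 12) = (8, 12) (identity).
6P: tangent at (8, 12): λ = (3·8² + 10)/(2·12) ≡ 15/7. 7⁻¹ ≡ 5 (mod 17), so λ ≡ 15·5 ≡ 7.
  x = λ² - 8 - 8 = 49 - 16 ≡ 16; y = λ·(8 - 16) - 12 ≡ 0. → (16, 0)

(16, 0)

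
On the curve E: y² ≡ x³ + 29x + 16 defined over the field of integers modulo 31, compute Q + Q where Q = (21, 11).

tangent at (21, 11): λ = (3·21² + 29)/(2·11) ≡ 19/22. 22⁻¹ ≡ 24 (mod 31) since 22·24 = 528 ≡ 1, so λ ≡ 19·24 ≡ 22.
  x = λ² - 21 - 21 = 484 - 42 ≡ 8; y = λ·(21 - 8) - 11 ≡ 27. → (8, 27)

(8, 27)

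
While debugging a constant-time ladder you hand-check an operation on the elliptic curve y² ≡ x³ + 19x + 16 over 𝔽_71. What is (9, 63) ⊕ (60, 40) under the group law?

(39, 9)

(9, 63) + (60, 40). λ = (40 - 63)/(60 - 9) ≡ 48/51 mod 71. 51⁻¹ ≡ 39 (mod 71) since 51·39 = 1989 ≡ 1, so λ ≡ 26.
  x = λ² - 9 - 60 = 676 - 69 ≡ 39; y = λ·(9 - 39) - 63 ≡ 9. → (39, 9)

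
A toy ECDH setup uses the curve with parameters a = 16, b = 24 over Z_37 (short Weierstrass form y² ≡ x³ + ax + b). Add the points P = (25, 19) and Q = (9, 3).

(4, 2)

(25, 19) + (9, 3). λ = (3 - 19)/(9 - 25) ≡ 21/21 mod 37. 21⁻¹ ≡ 30 (mod 37), so λ ≡ 1.
  x = λ² - 25 - 9 = 1 - 34 ≡ 4; y = λ·(25 - 4) - 19 ≡ 2. → (4, 2)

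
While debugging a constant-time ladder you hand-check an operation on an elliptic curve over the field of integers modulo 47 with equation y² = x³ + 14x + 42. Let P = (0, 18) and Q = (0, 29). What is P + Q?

O

The two points share x = 0 and their y-coordinates satisfy 18 + 29 ≡ 0 (mod 47), so they are inverses. Their sum is ∞.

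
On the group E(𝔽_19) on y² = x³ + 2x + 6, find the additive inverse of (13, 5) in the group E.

-(13, 5) = (13, -5 mod 19) = (13, 14).

(13, 14)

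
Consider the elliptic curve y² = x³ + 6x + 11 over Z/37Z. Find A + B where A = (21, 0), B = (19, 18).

(4, 32)

(21, 0) + (19, 18). λ = (18 - 0)/(19 - 21) ≡ 18/35 mod 37. 35⁻¹ ≡ 18 (mod 37), so λ ≡ 28.
  x = λ² - 21 - 19 = 784 - 40 ≡ 4; y = λ·(21 - 4) - 0 ≡ 32. → (4, 32)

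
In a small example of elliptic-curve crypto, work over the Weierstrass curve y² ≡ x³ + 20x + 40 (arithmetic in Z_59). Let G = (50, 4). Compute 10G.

Repeated addition: build up to 10G.
2G: tangent at (50, 4): λ = (3·50² + 20)/(2·4) ≡ 27/8. 8⁻¹ ≡ 37 (mod 59), so λ ≡ 27·37 ≡ 55.
  x = λ² - 50 - 50 = 3025 - 100 ≡ 34; y = λ·(50 - 34) - 4 ≡ 50. → (34, 50)
3G: (34, 50) + (50, 4). λ = (4 - 50)/(50 - 34) ≡ 13/16 mod 59. 16⁻¹ ≡ 48 (mod 59), so λ ≡ 34.
  x = λ² - 34 - 50 = 1156 - 84 ≡ 10; y = λ·(34 - 10) - 50 ≡ 58. → (10, 58)
4G: (10, 58) + (50, 4). λ = (4 - 58)/(50 - 10) ≡ 5/40 mod 59. 40⁻¹ ≡ 31 (mod 59), so λ ≡ 37.
  x = λ² - 10 - 50 = 1369 - 60 ≡ 11; y = λ·(10 - 11) - 58 ≡ 23. → (11, 23)
5G: (11, 23) + (50, 4). λ = (4 - 23)/(50 - 11) ≡ 40/39 mod 59. 39⁻¹ ≡ 56 (mod 59), so λ ≡ 57.
  x = λ² - 11 - 50 = 3249 - 61 ≡ 2; y = λ·(11 - 2) - 23 ≡ 18. → (2, 18)
6G: (2, 18) + (50, 4). λ = (4 - 18)/(50 - 2) ≡ 45/48 mod 59. 48⁻¹ ≡ 16 (mod 59), so λ ≡ 12.
  x = λ² - 2 - 50 = 144 - 52 ≡ 33; y = λ·(2 - 33) - 18 ≡ 23. → (33, 23)
7G: (33, 23) + (50, 4). λ = (4 - 23)/(50 - 33) ≡ 40/17 mod 59. 17⁻¹ ≡ 7 (mod 59), so λ ≡ 44.
  x = λ² - 33 - 50 = 1936 - 83 ≡ 24; y = λ·(33 - 24) - 23 ≡ 19. → (24, 19)
8G: (24, 19) + (50, 4). λ = (4 - 19)/(50 - 24) ≡ 44/26 mod 59. 26⁻¹ ≡ 25 (mod 59), so λ ≡ 38.
  x = λ² - 24 - 50 = 1444 - 74 ≡ 13; y = λ·(24 - 13) - 19 ≡ 45. → (13, 45)
9G: (13, 45) + (50, 4). λ = (4 - 45)/(50 - 13) ≡ 18/37 mod 59. 37⁻¹ ≡ 8 (mod 59), so λ ≡ 26.
  x = λ² - 13 - 50 = 676 - 63 ≡ 23; y = λ·(13 - 23) - 45 ≡ 49. → (23, 49)
10G: (23, 49) + (50, 4). λ = (4 - 49)/(50 - 23) ≡ 14/27 mod 59. 27⁻¹ ≡ 35 (mod 59) since 27·35 = 945 ≡ 1, so λ ≡ 18.
  x = λ² - 23 - 50 = 324 - 73 ≡ 15; y = λ·(23 - 15) - 49 ≡ 36. → (15, 36)

(15, 36)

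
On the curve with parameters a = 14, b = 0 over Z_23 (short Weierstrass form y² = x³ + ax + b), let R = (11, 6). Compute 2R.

tangent at (11, 6): λ = (3·11² + 14)/(2·6) ≡ 9/12. 12⁻¹ ≡ 2 (mod 23) since 12·2 = 24 ≡ 1, so λ ≡ 9·2 ≡ 18.
  x = λ² - 11 - 11 = 324 - 22 ≡ 3; y = λ·(11 - 3) - 6 ≡ 0. → (3, 0)

(3, 0)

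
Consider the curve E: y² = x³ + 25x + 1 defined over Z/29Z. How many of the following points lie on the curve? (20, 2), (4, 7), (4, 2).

2

(20, 2): 2² ≡ 4, rhs ≡ 4 → on.
(4, 7): 7² ≡ 20, rhs ≡ 20 → on.
(4, 2): 2² ≡ 4, rhs ≡ 20 → off.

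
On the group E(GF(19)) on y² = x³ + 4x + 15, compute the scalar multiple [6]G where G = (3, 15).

Repeated addition: build up to 6G.
2G: tangent at (3, 15): λ = (3·3² + 4)/(2·15) ≡ 12/11. 11⁻¹ ≡ 7 (mod 19), so λ ≡ 12·7 ≡ 8.
  x = λ² - 3 - 3 = 64 - 6 ≡ 1; y = λ·(3 - 1) - 15 ≡ 1. → (1, 1)
3G: (1, 1) + (3, 15). λ = (15 - 1)/(3 - 1) ≡ 14/2 mod 19. 2⁻¹ ≡ 10 (mod 19), so λ ≡ 7.
  x = λ² - 1 - 3 = 49 - 4 ≡ 7; y = λ·(1 - 7) - 1 ≡ 14. → (7, 14)
4G: (7, 14) + (3, 15). λ = (15 - 14)/(3 - 7) ≡ 1/15 mod 19. 15⁻¹ ≡ 14 (mod 19), so λ ≡ 14.
  x = λ² - 7 - 3 = 196 - 10 ≡ 15; y = λ·(7 - 15) - 14 ≡ 7. → (15, 7)
5G: (15, 7) + (3, 15). λ = (15 - 7)/(3 - 15) ≡ 8/7 mod 19. 7⁻¹ ≡ 11 (mod 19) since 7·11 = 77 ≡ 1, so λ ≡ 12.
  x = λ² - 15 - 3 = 144 - 18 ≡ 12; y = λ·(15 - 12) - 7 ≡ 10. → (12, 10)
6G: (12, 10) + (3, 15). λ = (15 - 10)/(3 - 12) ≡ 5/10 mod 19. 10⁻¹ ≡ 2 (mod 19) since 10·2 = 20 ≡ 1, so λ ≡ 10.
  x = λ² - 12 - 3 = 100 - 15 ≡ 9; y = λ·(12 - 9) - 10 ≡ 1. → (9, 1)

(9, 1)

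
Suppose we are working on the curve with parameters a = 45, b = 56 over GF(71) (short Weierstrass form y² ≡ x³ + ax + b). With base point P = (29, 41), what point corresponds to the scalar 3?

(4, 67)

Repeated addition: build up to 3P.
2P: tangent at (29, 41): λ = (3·29² + 45)/(2·41) ≡ 12/11. 11⁻¹ ≡ 13 (mod 71) since 11·13 = 143 ≡ 1, so λ ≡ 12·13 ≡ 14.
  x = λ² - 29 - 29 = 196 - 58 ≡ 67; y = λ·(29 - 67) - 41 ≡ 66. → (67, 66)
3P: (67, 66) + (29, 41). λ = (41 - 66)/(29 - 67) ≡ 46/33 mod 71. 33⁻¹ ≡ 28 (mod 71), so λ ≡ 10.
  x = λ² - 67 - 29 = 100 - 96 ≡ 4; y = λ·(67 - 4) - 66 ≡ 67. → (4, 67)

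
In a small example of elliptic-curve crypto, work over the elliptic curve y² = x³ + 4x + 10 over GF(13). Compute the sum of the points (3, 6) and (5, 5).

(2, 0)

(3, 6) + (5, 5). λ = (5 - 6)/(5 - 3) ≡ 12/2 mod 13. 2⁻¹ ≡ 7 (mod 13), so λ ≡ 6.
  x = λ² - 3 - 5 = 36 - 8 ≡ 2; y = λ·(3 - 2) - 6 ≡ 0. → (2, 0)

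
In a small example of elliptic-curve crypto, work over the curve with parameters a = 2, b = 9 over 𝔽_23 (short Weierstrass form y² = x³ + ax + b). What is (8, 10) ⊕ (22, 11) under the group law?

(18, 9)

(8, 10) + (22, 11). λ = (11 - 10)/(22 - 8) ≡ 1/14 mod 23. 14⁻¹ ≡ 5 (mod 23), so λ ≡ 5.
  x = λ² - 8 - 22 = 25 - 30 ≡ 18; y = λ·(8 - 18) - 10 ≡ 9. → (18, 9)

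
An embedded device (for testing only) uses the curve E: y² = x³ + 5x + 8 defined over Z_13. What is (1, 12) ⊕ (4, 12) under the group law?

(1, 12) + (4, 12). λ = (12 - 12)/(4 - 1) ≡ 0/3 mod 13. 3⁻¹ ≡ 9 (mod 13), so λ ≡ 0.
  x = λ² - 1 - 4 = 0 - 5 ≡ 8; y = λ·(1 - 8) - 12 ≡ 1. → (8, 1)

(8, 1)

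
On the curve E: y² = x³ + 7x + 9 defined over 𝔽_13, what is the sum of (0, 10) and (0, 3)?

O

The two points share x = 0 and their y-coordinates satisfy 10 + 3 ≡ 0 (mod 13), so they are inverses. Their sum is O.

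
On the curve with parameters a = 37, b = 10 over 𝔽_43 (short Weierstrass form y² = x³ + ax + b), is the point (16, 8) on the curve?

y² = 8² ≡ 21; x³ + 37x + 10 = 4698 ≡ 11 (mod 43). 21 ≠ 11.

no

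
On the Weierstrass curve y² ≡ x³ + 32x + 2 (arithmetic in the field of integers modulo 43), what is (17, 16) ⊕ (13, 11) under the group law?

(17, 16) + (13, 11). λ = (11 - 16)/(13 - 17) ≡ 38/39 mod 43. 39⁻¹ ≡ 32 (mod 43), so λ ≡ 12.
  x = λ² - 17 - 13 = 144 - 30 ≡ 28; y = λ·(17 - 28) - 16 ≡ 24. → (28, 24)

(28, 24)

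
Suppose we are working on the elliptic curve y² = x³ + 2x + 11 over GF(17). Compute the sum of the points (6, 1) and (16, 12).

(11, 2)

(6, 1) + (16, 12). λ = (12 - 1)/(16 - 6) ≡ 11/10 mod 17. 10⁻¹ ≡ 12 (mod 17) since 10·12 = 120 ≡ 1, so λ ≡ 13.
  x = λ² - 6 - 16 = 169 - 22 ≡ 11; y = λ·(6 - 11) - 1 ≡ 2. → (11, 2)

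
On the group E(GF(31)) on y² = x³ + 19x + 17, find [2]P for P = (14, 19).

(21, 25)

tangent at (14, 19): λ = (3·14² + 19)/(2·19) ≡ 18/7. 7⁻¹ ≡ 9 (mod 31), so λ ≡ 18·9 ≡ 7.
  x = λ² - 14 - 14 = 49 - 28 ≡ 21; y = λ·(14 - 21) - 19 ≡ 25. → (21, 25)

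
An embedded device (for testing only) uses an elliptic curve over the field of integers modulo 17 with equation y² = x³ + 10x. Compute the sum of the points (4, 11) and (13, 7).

(4, 11) + (13, 7). λ = (7 - 11)/(13 - 4) ≡ 13/9 mod 17. 9⁻¹ ≡ 2 (mod 17), so λ ≡ 9.
  x = λ² - 4 - 13 = 81 - 17 ≡ 13; y = λ·(4 - 13) - 11 ≡ 10. → (13, 10)

(13, 10)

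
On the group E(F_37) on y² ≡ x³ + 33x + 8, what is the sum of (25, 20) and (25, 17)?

O

The two points share x = 25 and their y-coordinates satisfy 20 + 17 ≡ 0 (mod 37), so they are inverses. Their sum is 𝒪.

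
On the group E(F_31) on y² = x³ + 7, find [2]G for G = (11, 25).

(27, 25)

tangent at (11, 25): λ = (3·11² + 0)/(2·25) ≡ 22/19. 19⁻¹ ≡ 18 (mod 31) since 19·18 = 342 ≡ 1, so λ ≡ 22·18 ≡ 24.
  x = λ² - 11 - 11 = 576 - 22 ≡ 27; y = λ·(11 - 27) - 25 ≡ 25. → (27, 25)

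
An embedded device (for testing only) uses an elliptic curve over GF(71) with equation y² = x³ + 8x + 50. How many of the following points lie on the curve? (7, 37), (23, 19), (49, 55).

0

(7, 37): 37² ≡ 20, rhs ≡ 23 → off.
(23, 19): 19² ≡ 6, rhs ≡ 47 → off.
(49, 55): 55² ≡ 43, rhs ≡ 18 → off.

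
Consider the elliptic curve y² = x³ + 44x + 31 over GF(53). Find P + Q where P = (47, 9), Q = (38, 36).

(30, 46)

(47, 9) + (38, 36). λ = (36 - 9)/(38 - 47) ≡ 27/44 mod 53. 44⁻¹ ≡ 47 (mod 53), so λ ≡ 50.
  x = λ² - 47 - 38 = 2500 - 85 ≡ 30; y = λ·(47 - 30) - 9 ≡ 46. → (30, 46)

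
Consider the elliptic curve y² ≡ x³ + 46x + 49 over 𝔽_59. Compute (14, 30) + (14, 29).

O

The two points share x = 14 and their y-coordinates satisfy 30 + 29 ≡ 0 (mod 59), so they are inverses. Their sum is 𝒪.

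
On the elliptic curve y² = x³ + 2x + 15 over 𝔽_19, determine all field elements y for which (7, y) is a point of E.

7, 12

x³ + 2x + 15 = 372 ≡ 11 (mod 19).
Square roots of 11 mod 19: 7 and 12 (since 7² = 49 ≡ 11).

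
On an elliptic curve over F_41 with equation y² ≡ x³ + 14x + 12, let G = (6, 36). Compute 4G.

(35, 9)

Repeated addition: build up to 4G.
2G: tangent at (6, 36): λ = (3·6² + 14)/(2·36) ≡ 40/31. 31⁻¹ ≡ 4 (mod 41) since 31·4 = 124 ≡ 1, so λ ≡ 40·4 ≡ 37.
  x = λ² - 6 - 6 = 1369 - 12 ≡ 4; y = λ·(6 - 4) - 36 ≡ 38. → (4, 38)
3G: (4, 38) + (6, 36). λ = (36 - 38)/(6 - 4) ≡ 39/2 mod 41. 2⁻¹ ≡ 21 (mod 41) since 2·21 = 42 ≡ 1, so λ ≡ 40.
  x = λ² - 4 - 6 = 1600 - 10 ≡ 32; y = λ·(4 - 32) - 38 ≡ 31. → (32, 31)
4G: (32, 31) + (6, 36). λ = (36 - 31)/(6 - 32) ≡ 5/15 mod 41. 15⁻¹ ≡ 11 (mod 41) since 15·11 = 165 ≡ 1, so λ ≡ 14.
  x = λ² - 32 - 6 = 196 - 38 ≡ 35; y = λ·(32 - 35) - 31 ≡ 9. → (35, 9)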